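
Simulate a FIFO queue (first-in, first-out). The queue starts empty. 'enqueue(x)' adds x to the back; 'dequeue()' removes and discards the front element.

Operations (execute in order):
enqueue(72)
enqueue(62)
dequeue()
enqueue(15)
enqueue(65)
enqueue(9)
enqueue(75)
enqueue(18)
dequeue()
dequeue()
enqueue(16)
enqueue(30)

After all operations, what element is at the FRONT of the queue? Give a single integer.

enqueue(72): queue = [72]
enqueue(62): queue = [72, 62]
dequeue(): queue = [62]
enqueue(15): queue = [62, 15]
enqueue(65): queue = [62, 15, 65]
enqueue(9): queue = [62, 15, 65, 9]
enqueue(75): queue = [62, 15, 65, 9, 75]
enqueue(18): queue = [62, 15, 65, 9, 75, 18]
dequeue(): queue = [15, 65, 9, 75, 18]
dequeue(): queue = [65, 9, 75, 18]
enqueue(16): queue = [65, 9, 75, 18, 16]
enqueue(30): queue = [65, 9, 75, 18, 16, 30]

Answer: 65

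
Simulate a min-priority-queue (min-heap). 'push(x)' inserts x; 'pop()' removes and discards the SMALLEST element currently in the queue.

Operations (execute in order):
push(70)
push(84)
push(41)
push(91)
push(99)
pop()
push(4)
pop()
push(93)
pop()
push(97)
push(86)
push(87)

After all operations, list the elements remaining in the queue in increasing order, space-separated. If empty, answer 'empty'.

push(70): heap contents = [70]
push(84): heap contents = [70, 84]
push(41): heap contents = [41, 70, 84]
push(91): heap contents = [41, 70, 84, 91]
push(99): heap contents = [41, 70, 84, 91, 99]
pop() → 41: heap contents = [70, 84, 91, 99]
push(4): heap contents = [4, 70, 84, 91, 99]
pop() → 4: heap contents = [70, 84, 91, 99]
push(93): heap contents = [70, 84, 91, 93, 99]
pop() → 70: heap contents = [84, 91, 93, 99]
push(97): heap contents = [84, 91, 93, 97, 99]
push(86): heap contents = [84, 86, 91, 93, 97, 99]
push(87): heap contents = [84, 86, 87, 91, 93, 97, 99]

Answer: 84 86 87 91 93 97 99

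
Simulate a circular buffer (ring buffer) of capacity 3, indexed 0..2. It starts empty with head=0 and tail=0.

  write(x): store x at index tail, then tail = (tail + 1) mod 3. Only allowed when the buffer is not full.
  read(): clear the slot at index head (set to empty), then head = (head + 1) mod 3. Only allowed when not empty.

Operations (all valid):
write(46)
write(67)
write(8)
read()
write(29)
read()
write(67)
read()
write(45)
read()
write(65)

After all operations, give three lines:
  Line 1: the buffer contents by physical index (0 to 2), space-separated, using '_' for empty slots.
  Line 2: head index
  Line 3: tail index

Answer: 65 67 45
1
1

Derivation:
write(46): buf=[46 _ _], head=0, tail=1, size=1
write(67): buf=[46 67 _], head=0, tail=2, size=2
write(8): buf=[46 67 8], head=0, tail=0, size=3
read(): buf=[_ 67 8], head=1, tail=0, size=2
write(29): buf=[29 67 8], head=1, tail=1, size=3
read(): buf=[29 _ 8], head=2, tail=1, size=2
write(67): buf=[29 67 8], head=2, tail=2, size=3
read(): buf=[29 67 _], head=0, tail=2, size=2
write(45): buf=[29 67 45], head=0, tail=0, size=3
read(): buf=[_ 67 45], head=1, tail=0, size=2
write(65): buf=[65 67 45], head=1, tail=1, size=3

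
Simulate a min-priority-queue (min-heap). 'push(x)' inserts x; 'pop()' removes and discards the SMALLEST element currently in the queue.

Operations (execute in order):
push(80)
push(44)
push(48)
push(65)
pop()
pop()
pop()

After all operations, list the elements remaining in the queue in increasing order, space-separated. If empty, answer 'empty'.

push(80): heap contents = [80]
push(44): heap contents = [44, 80]
push(48): heap contents = [44, 48, 80]
push(65): heap contents = [44, 48, 65, 80]
pop() → 44: heap contents = [48, 65, 80]
pop() → 48: heap contents = [65, 80]
pop() → 65: heap contents = [80]

Answer: 80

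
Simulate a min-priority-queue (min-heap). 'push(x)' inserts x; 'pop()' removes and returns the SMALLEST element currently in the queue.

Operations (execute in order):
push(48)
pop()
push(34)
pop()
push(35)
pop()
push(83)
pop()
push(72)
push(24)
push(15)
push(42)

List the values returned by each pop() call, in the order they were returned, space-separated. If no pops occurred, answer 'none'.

push(48): heap contents = [48]
pop() → 48: heap contents = []
push(34): heap contents = [34]
pop() → 34: heap contents = []
push(35): heap contents = [35]
pop() → 35: heap contents = []
push(83): heap contents = [83]
pop() → 83: heap contents = []
push(72): heap contents = [72]
push(24): heap contents = [24, 72]
push(15): heap contents = [15, 24, 72]
push(42): heap contents = [15, 24, 42, 72]

Answer: 48 34 35 83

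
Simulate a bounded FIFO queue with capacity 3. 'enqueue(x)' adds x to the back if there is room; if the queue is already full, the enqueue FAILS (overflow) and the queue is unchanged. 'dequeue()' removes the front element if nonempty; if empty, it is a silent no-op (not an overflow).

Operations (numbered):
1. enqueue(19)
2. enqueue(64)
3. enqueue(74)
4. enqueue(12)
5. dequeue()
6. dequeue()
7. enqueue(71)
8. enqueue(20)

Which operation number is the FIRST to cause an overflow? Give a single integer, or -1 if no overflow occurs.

Answer: 4

Derivation:
1. enqueue(19): size=1
2. enqueue(64): size=2
3. enqueue(74): size=3
4. enqueue(12): size=3=cap → OVERFLOW (fail)
5. dequeue(): size=2
6. dequeue(): size=1
7. enqueue(71): size=2
8. enqueue(20): size=3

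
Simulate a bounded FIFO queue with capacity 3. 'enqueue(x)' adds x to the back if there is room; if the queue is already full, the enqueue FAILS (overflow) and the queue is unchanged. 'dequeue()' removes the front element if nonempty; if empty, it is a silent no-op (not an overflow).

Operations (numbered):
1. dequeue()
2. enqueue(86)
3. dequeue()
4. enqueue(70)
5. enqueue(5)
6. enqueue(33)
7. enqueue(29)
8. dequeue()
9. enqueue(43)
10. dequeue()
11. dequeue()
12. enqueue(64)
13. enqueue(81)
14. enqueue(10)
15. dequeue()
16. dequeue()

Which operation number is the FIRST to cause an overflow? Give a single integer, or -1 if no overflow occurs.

1. dequeue(): empty, no-op, size=0
2. enqueue(86): size=1
3. dequeue(): size=0
4. enqueue(70): size=1
5. enqueue(5): size=2
6. enqueue(33): size=3
7. enqueue(29): size=3=cap → OVERFLOW (fail)
8. dequeue(): size=2
9. enqueue(43): size=3
10. dequeue(): size=2
11. dequeue(): size=1
12. enqueue(64): size=2
13. enqueue(81): size=3
14. enqueue(10): size=3=cap → OVERFLOW (fail)
15. dequeue(): size=2
16. dequeue(): size=1

Answer: 7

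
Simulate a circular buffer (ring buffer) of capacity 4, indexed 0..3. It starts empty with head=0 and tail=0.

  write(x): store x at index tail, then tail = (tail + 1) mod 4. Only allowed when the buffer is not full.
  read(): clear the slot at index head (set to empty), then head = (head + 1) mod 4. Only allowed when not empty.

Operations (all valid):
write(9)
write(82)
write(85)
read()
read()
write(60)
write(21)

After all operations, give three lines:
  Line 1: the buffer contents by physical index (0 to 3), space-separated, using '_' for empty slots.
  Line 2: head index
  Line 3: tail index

write(9): buf=[9 _ _ _], head=0, tail=1, size=1
write(82): buf=[9 82 _ _], head=0, tail=2, size=2
write(85): buf=[9 82 85 _], head=0, tail=3, size=3
read(): buf=[_ 82 85 _], head=1, tail=3, size=2
read(): buf=[_ _ 85 _], head=2, tail=3, size=1
write(60): buf=[_ _ 85 60], head=2, tail=0, size=2
write(21): buf=[21 _ 85 60], head=2, tail=1, size=3

Answer: 21 _ 85 60
2
1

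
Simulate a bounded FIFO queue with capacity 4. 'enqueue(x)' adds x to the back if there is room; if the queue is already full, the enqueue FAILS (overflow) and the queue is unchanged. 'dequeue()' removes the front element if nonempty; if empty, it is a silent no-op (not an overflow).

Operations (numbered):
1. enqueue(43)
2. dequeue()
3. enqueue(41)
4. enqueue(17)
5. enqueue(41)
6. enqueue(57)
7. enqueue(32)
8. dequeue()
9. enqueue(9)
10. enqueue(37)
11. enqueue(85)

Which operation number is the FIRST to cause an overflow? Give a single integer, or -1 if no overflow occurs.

Answer: 7

Derivation:
1. enqueue(43): size=1
2. dequeue(): size=0
3. enqueue(41): size=1
4. enqueue(17): size=2
5. enqueue(41): size=3
6. enqueue(57): size=4
7. enqueue(32): size=4=cap → OVERFLOW (fail)
8. dequeue(): size=3
9. enqueue(9): size=4
10. enqueue(37): size=4=cap → OVERFLOW (fail)
11. enqueue(85): size=4=cap → OVERFLOW (fail)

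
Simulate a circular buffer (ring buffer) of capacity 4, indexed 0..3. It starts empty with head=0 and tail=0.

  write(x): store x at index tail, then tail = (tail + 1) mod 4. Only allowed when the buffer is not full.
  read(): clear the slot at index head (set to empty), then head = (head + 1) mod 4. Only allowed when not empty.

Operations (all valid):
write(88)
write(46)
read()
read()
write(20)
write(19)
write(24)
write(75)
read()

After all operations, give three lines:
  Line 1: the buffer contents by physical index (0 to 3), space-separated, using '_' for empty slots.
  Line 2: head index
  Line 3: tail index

Answer: 24 75 _ 19
3
2

Derivation:
write(88): buf=[88 _ _ _], head=0, tail=1, size=1
write(46): buf=[88 46 _ _], head=0, tail=2, size=2
read(): buf=[_ 46 _ _], head=1, tail=2, size=1
read(): buf=[_ _ _ _], head=2, tail=2, size=0
write(20): buf=[_ _ 20 _], head=2, tail=3, size=1
write(19): buf=[_ _ 20 19], head=2, tail=0, size=2
write(24): buf=[24 _ 20 19], head=2, tail=1, size=3
write(75): buf=[24 75 20 19], head=2, tail=2, size=4
read(): buf=[24 75 _ 19], head=3, tail=2, size=3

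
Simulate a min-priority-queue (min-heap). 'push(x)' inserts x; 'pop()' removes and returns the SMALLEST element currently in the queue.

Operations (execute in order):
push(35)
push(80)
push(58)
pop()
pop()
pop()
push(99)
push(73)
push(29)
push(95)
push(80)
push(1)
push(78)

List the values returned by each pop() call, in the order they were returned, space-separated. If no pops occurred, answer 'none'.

push(35): heap contents = [35]
push(80): heap contents = [35, 80]
push(58): heap contents = [35, 58, 80]
pop() → 35: heap contents = [58, 80]
pop() → 58: heap contents = [80]
pop() → 80: heap contents = []
push(99): heap contents = [99]
push(73): heap contents = [73, 99]
push(29): heap contents = [29, 73, 99]
push(95): heap contents = [29, 73, 95, 99]
push(80): heap contents = [29, 73, 80, 95, 99]
push(1): heap contents = [1, 29, 73, 80, 95, 99]
push(78): heap contents = [1, 29, 73, 78, 80, 95, 99]

Answer: 35 58 80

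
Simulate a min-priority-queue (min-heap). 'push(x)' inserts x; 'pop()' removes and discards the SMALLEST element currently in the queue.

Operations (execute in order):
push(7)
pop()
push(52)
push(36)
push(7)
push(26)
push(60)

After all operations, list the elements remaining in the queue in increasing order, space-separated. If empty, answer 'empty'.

push(7): heap contents = [7]
pop() → 7: heap contents = []
push(52): heap contents = [52]
push(36): heap contents = [36, 52]
push(7): heap contents = [7, 36, 52]
push(26): heap contents = [7, 26, 36, 52]
push(60): heap contents = [7, 26, 36, 52, 60]

Answer: 7 26 36 52 60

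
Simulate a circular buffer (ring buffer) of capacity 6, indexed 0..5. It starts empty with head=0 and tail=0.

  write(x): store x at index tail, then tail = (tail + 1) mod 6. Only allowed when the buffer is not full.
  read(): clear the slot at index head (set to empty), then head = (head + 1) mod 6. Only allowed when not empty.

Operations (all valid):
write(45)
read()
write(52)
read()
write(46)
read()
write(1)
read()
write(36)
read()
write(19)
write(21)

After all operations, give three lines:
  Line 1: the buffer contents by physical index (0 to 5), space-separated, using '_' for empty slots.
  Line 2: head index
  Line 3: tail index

Answer: 21 _ _ _ _ 19
5
1

Derivation:
write(45): buf=[45 _ _ _ _ _], head=0, tail=1, size=1
read(): buf=[_ _ _ _ _ _], head=1, tail=1, size=0
write(52): buf=[_ 52 _ _ _ _], head=1, tail=2, size=1
read(): buf=[_ _ _ _ _ _], head=2, tail=2, size=0
write(46): buf=[_ _ 46 _ _ _], head=2, tail=3, size=1
read(): buf=[_ _ _ _ _ _], head=3, tail=3, size=0
write(1): buf=[_ _ _ 1 _ _], head=3, tail=4, size=1
read(): buf=[_ _ _ _ _ _], head=4, tail=4, size=0
write(36): buf=[_ _ _ _ 36 _], head=4, tail=5, size=1
read(): buf=[_ _ _ _ _ _], head=5, tail=5, size=0
write(19): buf=[_ _ _ _ _ 19], head=5, tail=0, size=1
write(21): buf=[21 _ _ _ _ 19], head=5, tail=1, size=2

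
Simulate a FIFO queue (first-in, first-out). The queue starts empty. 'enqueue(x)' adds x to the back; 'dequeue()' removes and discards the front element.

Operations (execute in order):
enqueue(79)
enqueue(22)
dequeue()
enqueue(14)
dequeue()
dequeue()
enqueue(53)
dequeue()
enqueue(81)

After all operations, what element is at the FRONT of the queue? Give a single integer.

enqueue(79): queue = [79]
enqueue(22): queue = [79, 22]
dequeue(): queue = [22]
enqueue(14): queue = [22, 14]
dequeue(): queue = [14]
dequeue(): queue = []
enqueue(53): queue = [53]
dequeue(): queue = []
enqueue(81): queue = [81]

Answer: 81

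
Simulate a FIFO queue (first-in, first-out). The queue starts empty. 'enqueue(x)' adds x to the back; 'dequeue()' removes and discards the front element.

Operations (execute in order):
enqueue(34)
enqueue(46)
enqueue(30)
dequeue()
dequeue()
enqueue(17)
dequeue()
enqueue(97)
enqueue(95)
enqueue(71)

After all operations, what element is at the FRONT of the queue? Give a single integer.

Answer: 17

Derivation:
enqueue(34): queue = [34]
enqueue(46): queue = [34, 46]
enqueue(30): queue = [34, 46, 30]
dequeue(): queue = [46, 30]
dequeue(): queue = [30]
enqueue(17): queue = [30, 17]
dequeue(): queue = [17]
enqueue(97): queue = [17, 97]
enqueue(95): queue = [17, 97, 95]
enqueue(71): queue = [17, 97, 95, 71]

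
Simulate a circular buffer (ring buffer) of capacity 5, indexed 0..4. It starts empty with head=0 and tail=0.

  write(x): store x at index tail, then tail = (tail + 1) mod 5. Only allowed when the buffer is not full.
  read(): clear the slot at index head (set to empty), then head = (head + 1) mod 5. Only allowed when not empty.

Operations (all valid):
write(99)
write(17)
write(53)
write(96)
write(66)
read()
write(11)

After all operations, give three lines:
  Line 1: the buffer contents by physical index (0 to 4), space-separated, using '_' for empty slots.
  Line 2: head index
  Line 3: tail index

write(99): buf=[99 _ _ _ _], head=0, tail=1, size=1
write(17): buf=[99 17 _ _ _], head=0, tail=2, size=2
write(53): buf=[99 17 53 _ _], head=0, tail=3, size=3
write(96): buf=[99 17 53 96 _], head=0, tail=4, size=4
write(66): buf=[99 17 53 96 66], head=0, tail=0, size=5
read(): buf=[_ 17 53 96 66], head=1, tail=0, size=4
write(11): buf=[11 17 53 96 66], head=1, tail=1, size=5

Answer: 11 17 53 96 66
1
1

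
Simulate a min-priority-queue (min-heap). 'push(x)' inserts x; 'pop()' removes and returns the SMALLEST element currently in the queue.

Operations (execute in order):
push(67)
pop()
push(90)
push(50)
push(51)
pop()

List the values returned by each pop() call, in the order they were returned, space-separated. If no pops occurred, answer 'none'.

Answer: 67 50

Derivation:
push(67): heap contents = [67]
pop() → 67: heap contents = []
push(90): heap contents = [90]
push(50): heap contents = [50, 90]
push(51): heap contents = [50, 51, 90]
pop() → 50: heap contents = [51, 90]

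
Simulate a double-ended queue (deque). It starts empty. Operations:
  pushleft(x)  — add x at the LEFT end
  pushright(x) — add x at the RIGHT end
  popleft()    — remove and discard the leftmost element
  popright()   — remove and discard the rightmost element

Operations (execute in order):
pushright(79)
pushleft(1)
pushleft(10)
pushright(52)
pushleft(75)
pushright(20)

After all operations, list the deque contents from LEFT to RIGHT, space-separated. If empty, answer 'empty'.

Answer: 75 10 1 79 52 20

Derivation:
pushright(79): [79]
pushleft(1): [1, 79]
pushleft(10): [10, 1, 79]
pushright(52): [10, 1, 79, 52]
pushleft(75): [75, 10, 1, 79, 52]
pushright(20): [75, 10, 1, 79, 52, 20]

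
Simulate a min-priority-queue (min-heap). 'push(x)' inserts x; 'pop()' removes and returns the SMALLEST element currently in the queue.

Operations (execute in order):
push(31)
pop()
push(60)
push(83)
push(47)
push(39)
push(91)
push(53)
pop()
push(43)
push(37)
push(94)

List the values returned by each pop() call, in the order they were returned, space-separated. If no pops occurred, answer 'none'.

push(31): heap contents = [31]
pop() → 31: heap contents = []
push(60): heap contents = [60]
push(83): heap contents = [60, 83]
push(47): heap contents = [47, 60, 83]
push(39): heap contents = [39, 47, 60, 83]
push(91): heap contents = [39, 47, 60, 83, 91]
push(53): heap contents = [39, 47, 53, 60, 83, 91]
pop() → 39: heap contents = [47, 53, 60, 83, 91]
push(43): heap contents = [43, 47, 53, 60, 83, 91]
push(37): heap contents = [37, 43, 47, 53, 60, 83, 91]
push(94): heap contents = [37, 43, 47, 53, 60, 83, 91, 94]

Answer: 31 39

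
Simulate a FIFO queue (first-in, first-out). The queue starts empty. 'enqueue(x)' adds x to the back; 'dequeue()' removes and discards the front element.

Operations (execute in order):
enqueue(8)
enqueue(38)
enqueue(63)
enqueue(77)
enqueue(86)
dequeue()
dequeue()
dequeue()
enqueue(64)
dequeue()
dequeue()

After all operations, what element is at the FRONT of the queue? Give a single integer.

Answer: 64

Derivation:
enqueue(8): queue = [8]
enqueue(38): queue = [8, 38]
enqueue(63): queue = [8, 38, 63]
enqueue(77): queue = [8, 38, 63, 77]
enqueue(86): queue = [8, 38, 63, 77, 86]
dequeue(): queue = [38, 63, 77, 86]
dequeue(): queue = [63, 77, 86]
dequeue(): queue = [77, 86]
enqueue(64): queue = [77, 86, 64]
dequeue(): queue = [86, 64]
dequeue(): queue = [64]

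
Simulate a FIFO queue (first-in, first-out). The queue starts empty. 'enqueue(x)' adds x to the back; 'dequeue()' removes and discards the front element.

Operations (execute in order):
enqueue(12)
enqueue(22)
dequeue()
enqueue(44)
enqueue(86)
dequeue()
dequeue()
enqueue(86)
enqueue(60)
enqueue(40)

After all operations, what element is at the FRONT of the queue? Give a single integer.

Answer: 86

Derivation:
enqueue(12): queue = [12]
enqueue(22): queue = [12, 22]
dequeue(): queue = [22]
enqueue(44): queue = [22, 44]
enqueue(86): queue = [22, 44, 86]
dequeue(): queue = [44, 86]
dequeue(): queue = [86]
enqueue(86): queue = [86, 86]
enqueue(60): queue = [86, 86, 60]
enqueue(40): queue = [86, 86, 60, 40]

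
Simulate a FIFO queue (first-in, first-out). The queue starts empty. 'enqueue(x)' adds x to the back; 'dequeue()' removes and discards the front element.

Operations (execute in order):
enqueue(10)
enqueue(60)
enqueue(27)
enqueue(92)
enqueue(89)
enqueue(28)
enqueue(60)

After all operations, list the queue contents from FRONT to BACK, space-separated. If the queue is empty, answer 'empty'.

enqueue(10): [10]
enqueue(60): [10, 60]
enqueue(27): [10, 60, 27]
enqueue(92): [10, 60, 27, 92]
enqueue(89): [10, 60, 27, 92, 89]
enqueue(28): [10, 60, 27, 92, 89, 28]
enqueue(60): [10, 60, 27, 92, 89, 28, 60]

Answer: 10 60 27 92 89 28 60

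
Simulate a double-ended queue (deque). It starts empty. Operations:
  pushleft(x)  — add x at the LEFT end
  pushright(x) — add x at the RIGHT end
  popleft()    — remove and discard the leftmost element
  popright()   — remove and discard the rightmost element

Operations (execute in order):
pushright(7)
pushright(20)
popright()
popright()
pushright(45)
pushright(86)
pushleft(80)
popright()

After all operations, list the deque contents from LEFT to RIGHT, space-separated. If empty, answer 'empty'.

Answer: 80 45

Derivation:
pushright(7): [7]
pushright(20): [7, 20]
popright(): [7]
popright(): []
pushright(45): [45]
pushright(86): [45, 86]
pushleft(80): [80, 45, 86]
popright(): [80, 45]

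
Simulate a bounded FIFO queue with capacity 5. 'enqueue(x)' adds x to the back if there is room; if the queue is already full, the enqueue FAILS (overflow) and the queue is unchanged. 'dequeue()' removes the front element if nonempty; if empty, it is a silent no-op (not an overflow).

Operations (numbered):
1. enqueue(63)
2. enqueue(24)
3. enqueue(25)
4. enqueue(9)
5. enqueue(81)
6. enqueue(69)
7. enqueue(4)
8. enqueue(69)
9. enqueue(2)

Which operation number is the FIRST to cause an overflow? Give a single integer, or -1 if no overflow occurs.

Answer: 6

Derivation:
1. enqueue(63): size=1
2. enqueue(24): size=2
3. enqueue(25): size=3
4. enqueue(9): size=4
5. enqueue(81): size=5
6. enqueue(69): size=5=cap → OVERFLOW (fail)
7. enqueue(4): size=5=cap → OVERFLOW (fail)
8. enqueue(69): size=5=cap → OVERFLOW (fail)
9. enqueue(2): size=5=cap → OVERFLOW (fail)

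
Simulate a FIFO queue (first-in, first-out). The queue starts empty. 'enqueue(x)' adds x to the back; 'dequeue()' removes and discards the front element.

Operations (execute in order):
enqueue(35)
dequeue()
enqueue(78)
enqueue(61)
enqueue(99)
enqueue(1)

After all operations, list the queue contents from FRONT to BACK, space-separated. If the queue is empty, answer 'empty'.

Answer: 78 61 99 1

Derivation:
enqueue(35): [35]
dequeue(): []
enqueue(78): [78]
enqueue(61): [78, 61]
enqueue(99): [78, 61, 99]
enqueue(1): [78, 61, 99, 1]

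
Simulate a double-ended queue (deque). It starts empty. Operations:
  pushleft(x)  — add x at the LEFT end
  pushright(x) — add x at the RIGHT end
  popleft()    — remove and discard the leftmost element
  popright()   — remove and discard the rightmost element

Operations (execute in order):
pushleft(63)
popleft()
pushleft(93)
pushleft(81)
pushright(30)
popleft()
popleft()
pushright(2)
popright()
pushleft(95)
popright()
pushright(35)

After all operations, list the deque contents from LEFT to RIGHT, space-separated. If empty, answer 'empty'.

Answer: 95 35

Derivation:
pushleft(63): [63]
popleft(): []
pushleft(93): [93]
pushleft(81): [81, 93]
pushright(30): [81, 93, 30]
popleft(): [93, 30]
popleft(): [30]
pushright(2): [30, 2]
popright(): [30]
pushleft(95): [95, 30]
popright(): [95]
pushright(35): [95, 35]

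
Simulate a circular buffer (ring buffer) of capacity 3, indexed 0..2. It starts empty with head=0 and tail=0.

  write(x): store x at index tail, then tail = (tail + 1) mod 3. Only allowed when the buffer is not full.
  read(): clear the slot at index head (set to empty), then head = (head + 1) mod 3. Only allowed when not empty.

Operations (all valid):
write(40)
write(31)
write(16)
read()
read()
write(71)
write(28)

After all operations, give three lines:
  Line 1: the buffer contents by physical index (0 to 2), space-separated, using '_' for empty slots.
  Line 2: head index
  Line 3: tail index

write(40): buf=[40 _ _], head=0, tail=1, size=1
write(31): buf=[40 31 _], head=0, tail=2, size=2
write(16): buf=[40 31 16], head=0, tail=0, size=3
read(): buf=[_ 31 16], head=1, tail=0, size=2
read(): buf=[_ _ 16], head=2, tail=0, size=1
write(71): buf=[71 _ 16], head=2, tail=1, size=2
write(28): buf=[71 28 16], head=2, tail=2, size=3

Answer: 71 28 16
2
2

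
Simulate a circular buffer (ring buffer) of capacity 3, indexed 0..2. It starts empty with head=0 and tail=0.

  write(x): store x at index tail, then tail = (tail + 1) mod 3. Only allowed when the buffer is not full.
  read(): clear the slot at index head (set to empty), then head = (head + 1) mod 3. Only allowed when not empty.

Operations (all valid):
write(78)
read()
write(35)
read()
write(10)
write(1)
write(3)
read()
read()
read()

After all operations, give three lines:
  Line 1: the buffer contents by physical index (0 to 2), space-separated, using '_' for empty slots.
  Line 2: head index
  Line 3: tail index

Answer: _ _ _
2
2

Derivation:
write(78): buf=[78 _ _], head=0, tail=1, size=1
read(): buf=[_ _ _], head=1, tail=1, size=0
write(35): buf=[_ 35 _], head=1, tail=2, size=1
read(): buf=[_ _ _], head=2, tail=2, size=0
write(10): buf=[_ _ 10], head=2, tail=0, size=1
write(1): buf=[1 _ 10], head=2, tail=1, size=2
write(3): buf=[1 3 10], head=2, tail=2, size=3
read(): buf=[1 3 _], head=0, tail=2, size=2
read(): buf=[_ 3 _], head=1, tail=2, size=1
read(): buf=[_ _ _], head=2, tail=2, size=0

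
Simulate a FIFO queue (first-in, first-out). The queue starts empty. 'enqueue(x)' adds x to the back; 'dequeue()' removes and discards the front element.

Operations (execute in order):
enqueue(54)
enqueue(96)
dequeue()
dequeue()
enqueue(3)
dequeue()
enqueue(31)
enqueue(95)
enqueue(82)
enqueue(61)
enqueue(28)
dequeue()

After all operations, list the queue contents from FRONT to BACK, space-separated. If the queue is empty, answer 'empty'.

enqueue(54): [54]
enqueue(96): [54, 96]
dequeue(): [96]
dequeue(): []
enqueue(3): [3]
dequeue(): []
enqueue(31): [31]
enqueue(95): [31, 95]
enqueue(82): [31, 95, 82]
enqueue(61): [31, 95, 82, 61]
enqueue(28): [31, 95, 82, 61, 28]
dequeue(): [95, 82, 61, 28]

Answer: 95 82 61 28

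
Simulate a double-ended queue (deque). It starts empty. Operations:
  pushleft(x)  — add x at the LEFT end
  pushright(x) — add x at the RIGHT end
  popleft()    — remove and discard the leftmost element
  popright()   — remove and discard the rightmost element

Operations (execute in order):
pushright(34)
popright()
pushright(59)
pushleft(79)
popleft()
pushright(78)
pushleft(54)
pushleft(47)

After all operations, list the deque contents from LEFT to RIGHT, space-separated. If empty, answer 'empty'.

pushright(34): [34]
popright(): []
pushright(59): [59]
pushleft(79): [79, 59]
popleft(): [59]
pushright(78): [59, 78]
pushleft(54): [54, 59, 78]
pushleft(47): [47, 54, 59, 78]

Answer: 47 54 59 78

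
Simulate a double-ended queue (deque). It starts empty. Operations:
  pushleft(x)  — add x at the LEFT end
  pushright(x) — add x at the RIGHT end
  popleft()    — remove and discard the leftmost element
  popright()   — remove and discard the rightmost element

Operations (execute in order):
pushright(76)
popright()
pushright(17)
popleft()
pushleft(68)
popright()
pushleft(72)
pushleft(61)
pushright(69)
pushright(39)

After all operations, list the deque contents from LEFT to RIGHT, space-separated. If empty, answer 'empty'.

pushright(76): [76]
popright(): []
pushright(17): [17]
popleft(): []
pushleft(68): [68]
popright(): []
pushleft(72): [72]
pushleft(61): [61, 72]
pushright(69): [61, 72, 69]
pushright(39): [61, 72, 69, 39]

Answer: 61 72 69 39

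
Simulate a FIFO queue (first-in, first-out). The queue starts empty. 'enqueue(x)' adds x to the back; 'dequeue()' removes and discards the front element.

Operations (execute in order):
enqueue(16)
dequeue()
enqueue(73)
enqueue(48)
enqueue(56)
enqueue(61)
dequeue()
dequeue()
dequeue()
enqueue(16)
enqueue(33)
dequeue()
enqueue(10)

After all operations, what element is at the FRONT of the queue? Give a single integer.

Answer: 16

Derivation:
enqueue(16): queue = [16]
dequeue(): queue = []
enqueue(73): queue = [73]
enqueue(48): queue = [73, 48]
enqueue(56): queue = [73, 48, 56]
enqueue(61): queue = [73, 48, 56, 61]
dequeue(): queue = [48, 56, 61]
dequeue(): queue = [56, 61]
dequeue(): queue = [61]
enqueue(16): queue = [61, 16]
enqueue(33): queue = [61, 16, 33]
dequeue(): queue = [16, 33]
enqueue(10): queue = [16, 33, 10]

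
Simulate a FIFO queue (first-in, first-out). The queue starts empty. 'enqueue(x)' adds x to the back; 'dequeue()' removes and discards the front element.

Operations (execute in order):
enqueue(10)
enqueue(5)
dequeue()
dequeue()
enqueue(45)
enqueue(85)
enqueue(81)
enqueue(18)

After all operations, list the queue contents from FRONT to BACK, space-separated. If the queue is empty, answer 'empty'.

Answer: 45 85 81 18

Derivation:
enqueue(10): [10]
enqueue(5): [10, 5]
dequeue(): [5]
dequeue(): []
enqueue(45): [45]
enqueue(85): [45, 85]
enqueue(81): [45, 85, 81]
enqueue(18): [45, 85, 81, 18]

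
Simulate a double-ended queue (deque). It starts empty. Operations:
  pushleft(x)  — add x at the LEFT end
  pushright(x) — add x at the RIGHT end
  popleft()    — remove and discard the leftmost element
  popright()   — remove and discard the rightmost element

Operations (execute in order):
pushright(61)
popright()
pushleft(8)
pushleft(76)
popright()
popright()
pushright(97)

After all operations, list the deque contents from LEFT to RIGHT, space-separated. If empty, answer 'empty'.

Answer: 97

Derivation:
pushright(61): [61]
popright(): []
pushleft(8): [8]
pushleft(76): [76, 8]
popright(): [76]
popright(): []
pushright(97): [97]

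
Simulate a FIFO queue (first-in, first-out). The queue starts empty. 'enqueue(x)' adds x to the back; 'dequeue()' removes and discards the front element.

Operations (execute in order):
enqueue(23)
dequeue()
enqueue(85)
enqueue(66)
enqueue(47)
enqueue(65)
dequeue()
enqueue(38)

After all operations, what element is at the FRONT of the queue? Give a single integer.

Answer: 66

Derivation:
enqueue(23): queue = [23]
dequeue(): queue = []
enqueue(85): queue = [85]
enqueue(66): queue = [85, 66]
enqueue(47): queue = [85, 66, 47]
enqueue(65): queue = [85, 66, 47, 65]
dequeue(): queue = [66, 47, 65]
enqueue(38): queue = [66, 47, 65, 38]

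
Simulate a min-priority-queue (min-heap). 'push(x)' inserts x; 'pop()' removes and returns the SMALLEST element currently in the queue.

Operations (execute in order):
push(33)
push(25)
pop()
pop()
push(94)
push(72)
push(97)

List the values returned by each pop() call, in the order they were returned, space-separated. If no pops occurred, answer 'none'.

push(33): heap contents = [33]
push(25): heap contents = [25, 33]
pop() → 25: heap contents = [33]
pop() → 33: heap contents = []
push(94): heap contents = [94]
push(72): heap contents = [72, 94]
push(97): heap contents = [72, 94, 97]

Answer: 25 33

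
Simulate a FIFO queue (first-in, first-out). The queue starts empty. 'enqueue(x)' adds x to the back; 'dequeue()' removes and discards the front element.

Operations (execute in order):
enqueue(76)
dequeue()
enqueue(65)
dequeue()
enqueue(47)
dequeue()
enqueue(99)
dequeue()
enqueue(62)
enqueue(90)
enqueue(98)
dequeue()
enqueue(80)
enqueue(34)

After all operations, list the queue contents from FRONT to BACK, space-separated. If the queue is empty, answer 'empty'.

enqueue(76): [76]
dequeue(): []
enqueue(65): [65]
dequeue(): []
enqueue(47): [47]
dequeue(): []
enqueue(99): [99]
dequeue(): []
enqueue(62): [62]
enqueue(90): [62, 90]
enqueue(98): [62, 90, 98]
dequeue(): [90, 98]
enqueue(80): [90, 98, 80]
enqueue(34): [90, 98, 80, 34]

Answer: 90 98 80 34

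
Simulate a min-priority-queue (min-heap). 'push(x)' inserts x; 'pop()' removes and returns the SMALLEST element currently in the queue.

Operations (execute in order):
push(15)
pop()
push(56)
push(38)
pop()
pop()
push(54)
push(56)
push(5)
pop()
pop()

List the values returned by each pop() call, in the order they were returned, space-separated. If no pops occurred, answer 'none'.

Answer: 15 38 56 5 54

Derivation:
push(15): heap contents = [15]
pop() → 15: heap contents = []
push(56): heap contents = [56]
push(38): heap contents = [38, 56]
pop() → 38: heap contents = [56]
pop() → 56: heap contents = []
push(54): heap contents = [54]
push(56): heap contents = [54, 56]
push(5): heap contents = [5, 54, 56]
pop() → 5: heap contents = [54, 56]
pop() → 54: heap contents = [56]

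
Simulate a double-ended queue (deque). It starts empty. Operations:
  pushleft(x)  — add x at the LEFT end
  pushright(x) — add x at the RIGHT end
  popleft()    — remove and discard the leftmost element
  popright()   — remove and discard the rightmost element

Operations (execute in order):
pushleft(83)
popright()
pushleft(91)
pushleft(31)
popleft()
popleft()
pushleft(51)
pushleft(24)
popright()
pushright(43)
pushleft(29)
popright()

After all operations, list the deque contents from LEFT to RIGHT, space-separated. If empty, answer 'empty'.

pushleft(83): [83]
popright(): []
pushleft(91): [91]
pushleft(31): [31, 91]
popleft(): [91]
popleft(): []
pushleft(51): [51]
pushleft(24): [24, 51]
popright(): [24]
pushright(43): [24, 43]
pushleft(29): [29, 24, 43]
popright(): [29, 24]

Answer: 29 24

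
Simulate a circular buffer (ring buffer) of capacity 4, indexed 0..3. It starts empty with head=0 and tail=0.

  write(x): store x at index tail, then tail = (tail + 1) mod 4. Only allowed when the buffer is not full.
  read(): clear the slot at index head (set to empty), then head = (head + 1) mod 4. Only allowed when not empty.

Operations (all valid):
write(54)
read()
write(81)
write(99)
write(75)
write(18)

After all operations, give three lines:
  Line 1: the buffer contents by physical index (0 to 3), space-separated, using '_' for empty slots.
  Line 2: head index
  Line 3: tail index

Answer: 18 81 99 75
1
1

Derivation:
write(54): buf=[54 _ _ _], head=0, tail=1, size=1
read(): buf=[_ _ _ _], head=1, tail=1, size=0
write(81): buf=[_ 81 _ _], head=1, tail=2, size=1
write(99): buf=[_ 81 99 _], head=1, tail=3, size=2
write(75): buf=[_ 81 99 75], head=1, tail=0, size=3
write(18): buf=[18 81 99 75], head=1, tail=1, size=4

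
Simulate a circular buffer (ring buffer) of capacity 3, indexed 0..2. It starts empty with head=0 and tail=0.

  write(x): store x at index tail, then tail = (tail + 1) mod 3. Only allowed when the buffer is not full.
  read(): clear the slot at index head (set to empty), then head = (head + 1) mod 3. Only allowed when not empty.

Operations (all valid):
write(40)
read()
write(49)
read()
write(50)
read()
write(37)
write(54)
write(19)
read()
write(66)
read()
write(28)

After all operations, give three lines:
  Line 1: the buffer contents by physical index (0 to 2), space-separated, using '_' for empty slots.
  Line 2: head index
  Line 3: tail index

write(40): buf=[40 _ _], head=0, tail=1, size=1
read(): buf=[_ _ _], head=1, tail=1, size=0
write(49): buf=[_ 49 _], head=1, tail=2, size=1
read(): buf=[_ _ _], head=2, tail=2, size=0
write(50): buf=[_ _ 50], head=2, tail=0, size=1
read(): buf=[_ _ _], head=0, tail=0, size=0
write(37): buf=[37 _ _], head=0, tail=1, size=1
write(54): buf=[37 54 _], head=0, tail=2, size=2
write(19): buf=[37 54 19], head=0, tail=0, size=3
read(): buf=[_ 54 19], head=1, tail=0, size=2
write(66): buf=[66 54 19], head=1, tail=1, size=3
read(): buf=[66 _ 19], head=2, tail=1, size=2
write(28): buf=[66 28 19], head=2, tail=2, size=3

Answer: 66 28 19
2
2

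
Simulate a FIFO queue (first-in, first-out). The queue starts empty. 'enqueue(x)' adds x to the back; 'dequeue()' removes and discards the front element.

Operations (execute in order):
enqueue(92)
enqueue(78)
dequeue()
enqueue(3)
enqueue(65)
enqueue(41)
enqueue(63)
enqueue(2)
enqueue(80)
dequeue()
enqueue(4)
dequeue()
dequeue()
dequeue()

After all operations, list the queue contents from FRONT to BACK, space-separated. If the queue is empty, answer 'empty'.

Answer: 63 2 80 4

Derivation:
enqueue(92): [92]
enqueue(78): [92, 78]
dequeue(): [78]
enqueue(3): [78, 3]
enqueue(65): [78, 3, 65]
enqueue(41): [78, 3, 65, 41]
enqueue(63): [78, 3, 65, 41, 63]
enqueue(2): [78, 3, 65, 41, 63, 2]
enqueue(80): [78, 3, 65, 41, 63, 2, 80]
dequeue(): [3, 65, 41, 63, 2, 80]
enqueue(4): [3, 65, 41, 63, 2, 80, 4]
dequeue(): [65, 41, 63, 2, 80, 4]
dequeue(): [41, 63, 2, 80, 4]
dequeue(): [63, 2, 80, 4]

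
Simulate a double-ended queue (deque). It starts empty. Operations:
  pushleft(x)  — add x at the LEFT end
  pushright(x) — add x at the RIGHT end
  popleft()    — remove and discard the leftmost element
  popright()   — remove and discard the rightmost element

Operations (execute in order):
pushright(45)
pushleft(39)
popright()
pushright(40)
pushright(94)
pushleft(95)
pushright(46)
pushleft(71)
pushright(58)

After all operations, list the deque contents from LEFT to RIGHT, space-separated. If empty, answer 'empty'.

pushright(45): [45]
pushleft(39): [39, 45]
popright(): [39]
pushright(40): [39, 40]
pushright(94): [39, 40, 94]
pushleft(95): [95, 39, 40, 94]
pushright(46): [95, 39, 40, 94, 46]
pushleft(71): [71, 95, 39, 40, 94, 46]
pushright(58): [71, 95, 39, 40, 94, 46, 58]

Answer: 71 95 39 40 94 46 58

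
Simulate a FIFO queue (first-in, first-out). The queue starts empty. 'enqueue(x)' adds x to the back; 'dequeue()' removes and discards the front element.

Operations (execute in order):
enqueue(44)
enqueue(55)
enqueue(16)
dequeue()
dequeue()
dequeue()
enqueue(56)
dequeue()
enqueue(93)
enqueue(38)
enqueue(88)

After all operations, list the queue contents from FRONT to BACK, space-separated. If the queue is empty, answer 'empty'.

Answer: 93 38 88

Derivation:
enqueue(44): [44]
enqueue(55): [44, 55]
enqueue(16): [44, 55, 16]
dequeue(): [55, 16]
dequeue(): [16]
dequeue(): []
enqueue(56): [56]
dequeue(): []
enqueue(93): [93]
enqueue(38): [93, 38]
enqueue(88): [93, 38, 88]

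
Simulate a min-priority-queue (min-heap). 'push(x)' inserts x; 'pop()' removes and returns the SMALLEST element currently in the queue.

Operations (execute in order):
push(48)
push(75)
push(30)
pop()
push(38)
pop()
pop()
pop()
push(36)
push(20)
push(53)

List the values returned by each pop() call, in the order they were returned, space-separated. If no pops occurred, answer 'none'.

Answer: 30 38 48 75

Derivation:
push(48): heap contents = [48]
push(75): heap contents = [48, 75]
push(30): heap contents = [30, 48, 75]
pop() → 30: heap contents = [48, 75]
push(38): heap contents = [38, 48, 75]
pop() → 38: heap contents = [48, 75]
pop() → 48: heap contents = [75]
pop() → 75: heap contents = []
push(36): heap contents = [36]
push(20): heap contents = [20, 36]
push(53): heap contents = [20, 36, 53]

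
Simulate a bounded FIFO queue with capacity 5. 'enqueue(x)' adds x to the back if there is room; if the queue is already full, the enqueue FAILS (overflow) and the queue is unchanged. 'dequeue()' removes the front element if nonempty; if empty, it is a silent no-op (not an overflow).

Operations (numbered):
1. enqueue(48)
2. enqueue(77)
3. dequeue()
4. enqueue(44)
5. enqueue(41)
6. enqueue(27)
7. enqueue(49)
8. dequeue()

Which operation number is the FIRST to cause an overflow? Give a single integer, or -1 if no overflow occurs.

Answer: -1

Derivation:
1. enqueue(48): size=1
2. enqueue(77): size=2
3. dequeue(): size=1
4. enqueue(44): size=2
5. enqueue(41): size=3
6. enqueue(27): size=4
7. enqueue(49): size=5
8. dequeue(): size=4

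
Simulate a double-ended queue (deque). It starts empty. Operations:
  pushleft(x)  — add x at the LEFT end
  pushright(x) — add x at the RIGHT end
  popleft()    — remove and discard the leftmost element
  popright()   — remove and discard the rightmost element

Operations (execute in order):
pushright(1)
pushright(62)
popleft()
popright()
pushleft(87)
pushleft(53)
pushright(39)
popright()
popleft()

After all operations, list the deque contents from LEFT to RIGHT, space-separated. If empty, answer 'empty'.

Answer: 87

Derivation:
pushright(1): [1]
pushright(62): [1, 62]
popleft(): [62]
popright(): []
pushleft(87): [87]
pushleft(53): [53, 87]
pushright(39): [53, 87, 39]
popright(): [53, 87]
popleft(): [87]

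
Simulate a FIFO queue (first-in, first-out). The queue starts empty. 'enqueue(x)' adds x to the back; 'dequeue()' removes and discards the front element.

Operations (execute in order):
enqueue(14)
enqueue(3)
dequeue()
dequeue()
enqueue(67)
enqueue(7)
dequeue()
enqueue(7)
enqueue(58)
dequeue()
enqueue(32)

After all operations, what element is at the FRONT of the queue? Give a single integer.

enqueue(14): queue = [14]
enqueue(3): queue = [14, 3]
dequeue(): queue = [3]
dequeue(): queue = []
enqueue(67): queue = [67]
enqueue(7): queue = [67, 7]
dequeue(): queue = [7]
enqueue(7): queue = [7, 7]
enqueue(58): queue = [7, 7, 58]
dequeue(): queue = [7, 58]
enqueue(32): queue = [7, 58, 32]

Answer: 7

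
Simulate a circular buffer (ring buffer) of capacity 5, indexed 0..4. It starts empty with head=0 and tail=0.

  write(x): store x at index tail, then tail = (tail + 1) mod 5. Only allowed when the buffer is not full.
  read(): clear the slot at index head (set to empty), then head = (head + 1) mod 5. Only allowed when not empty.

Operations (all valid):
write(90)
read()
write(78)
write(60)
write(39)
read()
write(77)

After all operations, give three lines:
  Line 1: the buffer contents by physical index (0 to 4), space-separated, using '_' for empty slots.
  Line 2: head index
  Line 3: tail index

Answer: _ _ 60 39 77
2
0

Derivation:
write(90): buf=[90 _ _ _ _], head=0, tail=1, size=1
read(): buf=[_ _ _ _ _], head=1, tail=1, size=0
write(78): buf=[_ 78 _ _ _], head=1, tail=2, size=1
write(60): buf=[_ 78 60 _ _], head=1, tail=3, size=2
write(39): buf=[_ 78 60 39 _], head=1, tail=4, size=3
read(): buf=[_ _ 60 39 _], head=2, tail=4, size=2
write(77): buf=[_ _ 60 39 77], head=2, tail=0, size=3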